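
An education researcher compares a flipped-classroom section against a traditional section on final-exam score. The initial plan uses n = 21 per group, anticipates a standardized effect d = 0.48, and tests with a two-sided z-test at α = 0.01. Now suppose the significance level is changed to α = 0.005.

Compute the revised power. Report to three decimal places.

Power ≈ 0.105

δ = d·√(n/2) = 0.48 × √(21/2) = 1.5554 (unchanged). New critical value: z_{0.0025} = 2.807.
Revised power = Φ(δ − 2.807) + Φ(−δ − 2.807) = Φ(-1.252) + Φ(-4.362) = 0.1053 + 0.0000 = 0.1054.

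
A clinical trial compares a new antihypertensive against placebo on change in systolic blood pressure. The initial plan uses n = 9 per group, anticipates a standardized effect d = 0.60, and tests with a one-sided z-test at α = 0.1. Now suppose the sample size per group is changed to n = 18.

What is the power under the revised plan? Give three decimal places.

With n = 18 per group: δ = d·√(n/2) = 0.60 × √(18/2) = 1.8000. Critical value z_{0.1} = 1.282.
Revised power = Φ(δ − 1.282) = Φ(0.518) = 0.6979.

Power ≈ 0.698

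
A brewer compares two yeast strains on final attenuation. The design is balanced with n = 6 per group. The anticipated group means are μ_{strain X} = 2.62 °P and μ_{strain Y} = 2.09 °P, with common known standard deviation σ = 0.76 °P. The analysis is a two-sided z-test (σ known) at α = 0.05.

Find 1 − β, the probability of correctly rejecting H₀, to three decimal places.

Standardized effect: d = |μ_{strain X} − μ_{strain Y}| / σ = |2.62 − 2.09| / 0.76 = 0.6974
Noncentrality parameter: δ = d·√(n/2) = 0.6974 × √(6/2) = 1.2079
Critical value for a two-sided test at α = 0.05: z_{α/2} = 1.960.
Power = Φ(δ − 1.960) + Φ(−δ − 1.960) = Φ(-0.752) + Φ(-3.168) = 0.2260 + 0.0008 = 0.2268.

Power ≈ 0.227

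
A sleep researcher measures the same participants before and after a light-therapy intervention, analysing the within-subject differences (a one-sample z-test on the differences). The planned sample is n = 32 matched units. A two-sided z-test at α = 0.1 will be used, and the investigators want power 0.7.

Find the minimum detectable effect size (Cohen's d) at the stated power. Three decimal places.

Need Φ(δ − 1.645) = 0.7, so δ = 1.645 + 0.524 = 2.169.
(The second rejection-region term Φ(−δ − z_{α/2}) is negligible and dropped.)
δ = d·√n ⇒ d = δ/√n = 2.169/√32 = 0.3835.

d ≈ 0.383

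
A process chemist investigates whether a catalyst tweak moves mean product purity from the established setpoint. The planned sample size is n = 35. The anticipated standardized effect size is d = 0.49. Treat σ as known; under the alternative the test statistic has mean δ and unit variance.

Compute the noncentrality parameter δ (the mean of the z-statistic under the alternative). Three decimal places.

δ ≈ 2.899

The noncentrality parameter scales effect size by the design's sample-size factor: δ = d·√n = 0.49 × √35 = 2.8989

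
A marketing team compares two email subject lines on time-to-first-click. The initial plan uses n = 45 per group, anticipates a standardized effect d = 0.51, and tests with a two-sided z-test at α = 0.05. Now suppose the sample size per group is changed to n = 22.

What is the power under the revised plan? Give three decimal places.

Power ≈ 0.394

With n = 22 per group: δ = d·√(n/2) = 0.51 × √(22/2) = 1.6915. Critical value z_{0.025} = 1.960.
Revised power = Φ(δ − 1.960) + Φ(−δ − 1.960) = Φ(-0.268) + Φ(-3.651) = 0.3942 + 0.0001 = 0.3943.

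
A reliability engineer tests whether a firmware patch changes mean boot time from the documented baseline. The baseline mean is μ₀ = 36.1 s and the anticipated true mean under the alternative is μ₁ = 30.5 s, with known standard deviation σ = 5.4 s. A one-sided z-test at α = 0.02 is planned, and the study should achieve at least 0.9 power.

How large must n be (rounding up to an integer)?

n = 11

Standardized effect: d = |μ₁ − μ₀| / σ = |30.5 − 36.1| / 5.4 = 1.0370
For power 0.9 need Φ(δ − z_{0.02}) = 0.9, so δ = z_{0.02} + z_{0.10} = 2.054 + 1.282 = 3.335.
δ = d·√n ⇒ n = (δ/d)² = (3.335 / 1.0370)² = 10.34.
Round up to the next whole unit.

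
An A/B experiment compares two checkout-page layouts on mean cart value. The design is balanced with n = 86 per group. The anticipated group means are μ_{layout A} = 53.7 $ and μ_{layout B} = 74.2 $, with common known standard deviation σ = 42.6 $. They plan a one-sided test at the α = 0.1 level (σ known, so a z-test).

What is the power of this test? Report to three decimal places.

Standardized effect: d = |μ_{layout A} − μ_{layout B}| / σ = |53.7 − 74.2| / 42.6 = 0.4812
Noncentrality parameter: δ = d·√(n/2) = 0.4812 × √(86/2) = 3.1556
Critical value for a one-sided test at α = 0.1: z_α = 1.282.
Power = P(Z > 1.282 − δ) = Φ(1.874) = 0.9695.

Power ≈ 0.970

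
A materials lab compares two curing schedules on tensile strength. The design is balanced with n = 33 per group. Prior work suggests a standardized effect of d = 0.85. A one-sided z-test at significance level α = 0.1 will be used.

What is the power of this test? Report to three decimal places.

Power ≈ 0.985

Noncentrality parameter: λ = d·√(n/2) = 0.85 × √(33/2) = 3.4527
One-sided α = 0.1 → critical value z_{0.1} = 1.282.
Power = Φ(λ − 1.282) = Φ(2.171) = 0.9850.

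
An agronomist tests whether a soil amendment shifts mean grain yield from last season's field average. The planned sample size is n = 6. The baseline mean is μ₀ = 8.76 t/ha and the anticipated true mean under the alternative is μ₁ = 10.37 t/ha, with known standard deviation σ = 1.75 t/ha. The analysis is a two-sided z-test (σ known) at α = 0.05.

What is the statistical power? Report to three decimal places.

Standardized effect: d = |μ₁ − μ₀| / σ = |10.37 − 8.76| / 1.75 = 0.9200
Noncentrality parameter: δ = d·√n = 0.9200 × √6 = 2.2535
Critical value for a two-sided test at α = 0.05: z_{α/2} = 1.960.
Power = Φ(δ − 1.960) + Φ(−δ − 1.960) = Φ(0.294) + Φ(-4.213) = 0.6155 + 0.0000 = 0.6155.

Power ≈ 0.615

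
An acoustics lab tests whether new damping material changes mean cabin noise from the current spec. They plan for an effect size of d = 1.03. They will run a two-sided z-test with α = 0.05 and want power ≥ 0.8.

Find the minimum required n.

n = 8

For power 0.8 need Φ(δ − z_{0.025}) = 0.8, so δ = z_{0.025} + z_{0.20} = 1.960 + 0.842 = 2.802.
(The Φ(−δ − z_{α/2}) term is vanishingly small for δ > 0 and is dropped in the standard sample-size formula.)
δ = d·√n ⇒ n = (δ/d)² = (2.802 / 1.03)² = 7.40.
Round up to the next whole unit.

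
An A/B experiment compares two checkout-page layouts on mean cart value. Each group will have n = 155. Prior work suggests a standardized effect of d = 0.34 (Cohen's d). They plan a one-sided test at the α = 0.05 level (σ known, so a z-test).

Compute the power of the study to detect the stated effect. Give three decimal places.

Power ≈ 0.911

Noncentrality parameter: δ = d·√(n/2) = 0.34 × √(155/2) = 2.9932
Critical value for a one-sided test at α = 0.05: z_α = 1.645.
Power = Φ(δ − 1.645) = Φ(1.348) = 0.9112.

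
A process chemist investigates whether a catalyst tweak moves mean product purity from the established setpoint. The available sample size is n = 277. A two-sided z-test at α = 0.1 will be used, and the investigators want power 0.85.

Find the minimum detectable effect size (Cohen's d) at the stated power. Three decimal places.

Need Φ(δ − 1.645) = 0.85, so δ = 1.645 + 1.036 = 2.681.
(Lower-tail contribution to power is negligible for δ > 0.)
δ = d·√n ⇒ d = δ/√n = 2.681/√277 = 0.1611.

d ≈ 0.161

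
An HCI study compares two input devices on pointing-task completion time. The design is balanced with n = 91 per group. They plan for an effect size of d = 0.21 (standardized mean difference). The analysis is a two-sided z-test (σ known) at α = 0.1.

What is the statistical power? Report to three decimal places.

Noncentrality parameter: δ = d·√(n/2) = 0.21 × √(91/2) = 1.4165
Critical value for a two-sided test at α = 0.1: z_{α/2} = 1.645.
Power = Φ(δ − 1.645) + Φ(−δ − 1.645) = Φ(-0.228) + Φ(-3.061) = 0.4097 + 0.0011 = 0.4108.

Power ≈ 0.411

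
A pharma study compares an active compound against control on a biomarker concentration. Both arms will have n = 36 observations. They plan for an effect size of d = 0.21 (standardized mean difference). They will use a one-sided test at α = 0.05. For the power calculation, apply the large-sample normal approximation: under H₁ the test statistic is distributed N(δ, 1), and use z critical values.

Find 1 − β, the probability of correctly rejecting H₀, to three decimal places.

Power ≈ 0.225

Noncentrality parameter: δ = d·√(n/2) = 0.21 × √(36/2) = 0.8910
One-sided α = 0.05 → critical value z_{0.05} = 1.645.
Power = Φ(δ − 1.645) = Φ(-0.754) = 0.2255.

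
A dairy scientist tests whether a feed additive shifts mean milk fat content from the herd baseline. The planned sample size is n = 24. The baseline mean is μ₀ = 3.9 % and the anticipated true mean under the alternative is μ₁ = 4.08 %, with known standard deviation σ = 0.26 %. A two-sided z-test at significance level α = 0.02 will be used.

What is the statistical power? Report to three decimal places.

Standardized effect: d = |μ₁ − μ₀| / σ = |4.08 − 3.9| / 0.26 = 0.6923
Noncentrality parameter: δ = d·√n = 0.6923 × √24 = 3.3916
Two-sided α = 0.02 → critical value z_{0.01} = 2.326.
Power = Φ(δ − 2.326) + Φ(−δ − 2.326) = Φ(1.065) + Φ(-5.718) = 0.8566 + 0.0000 = 0.8566.

Power ≈ 0.857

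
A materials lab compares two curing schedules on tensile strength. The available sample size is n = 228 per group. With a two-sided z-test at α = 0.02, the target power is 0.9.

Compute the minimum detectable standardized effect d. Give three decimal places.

d ≈ 0.338

Need Φ(δ − 2.326) = 0.9, so δ = 2.326 + 1.282 = 3.608.
(Lower-tail contribution to power is negligible for δ > 0.)
δ = d·√(n/2) ⇒ d = δ/√(n/2) = 3.608/√(228/2) = 0.3379.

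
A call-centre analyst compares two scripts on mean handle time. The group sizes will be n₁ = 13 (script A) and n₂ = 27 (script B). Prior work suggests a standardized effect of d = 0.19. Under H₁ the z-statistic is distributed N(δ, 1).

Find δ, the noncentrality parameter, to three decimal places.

δ ≈ 0.563

The noncentrality parameter scales effect size by the design's sample-size factor: δ = d / √(1/n₁ + 1/n₂) = 0.19 / √(1/13 + 1/27) = 0.5628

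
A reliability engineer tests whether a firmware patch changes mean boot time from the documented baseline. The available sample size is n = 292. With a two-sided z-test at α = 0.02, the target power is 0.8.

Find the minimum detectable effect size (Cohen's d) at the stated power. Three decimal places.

Need Φ(δ − 2.326) = 0.8, so δ = 2.326 + 0.842 = 3.168.
(The second rejection-region term Φ(−δ − z_{α/2}) is negligible and dropped.)
δ = d·√n ⇒ d = δ/√n = 3.168/√292 = 0.1854.

d ≈ 0.185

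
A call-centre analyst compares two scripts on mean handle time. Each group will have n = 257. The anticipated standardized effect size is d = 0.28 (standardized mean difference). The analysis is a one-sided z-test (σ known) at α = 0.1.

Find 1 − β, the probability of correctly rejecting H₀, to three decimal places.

Noncentrality parameter: δ = d·√(n/2) = 0.28 × √(257/2) = 3.1740
Critical value for a one-sided test at α = 0.1: z_α = 1.282.
Power = Φ(δ − 1.282) = Φ(1.892) = 0.9708.

Power ≈ 0.971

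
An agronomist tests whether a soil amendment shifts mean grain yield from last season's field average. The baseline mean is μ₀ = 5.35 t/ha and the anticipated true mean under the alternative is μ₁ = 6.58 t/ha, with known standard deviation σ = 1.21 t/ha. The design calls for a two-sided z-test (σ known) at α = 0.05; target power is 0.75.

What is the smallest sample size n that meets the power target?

Standardized effect: d = |μ₁ − μ₀| / σ = |6.58 − 5.35| / 1.21 = 1.0165
Set Φ(δ − 1.960) = 0.75; then δ − 1.960 = Φ⁻¹(0.75) = 0.674, giving δ = 2.634.
(Ignoring the negligible lower-tail rejection probability gives the usual closed-form inversion.)
δ = d·√n ⇒ n = (δ/d)² = (2.634 / 1.0165)² = 6.72.
Rounding up, n = 7.

n = 7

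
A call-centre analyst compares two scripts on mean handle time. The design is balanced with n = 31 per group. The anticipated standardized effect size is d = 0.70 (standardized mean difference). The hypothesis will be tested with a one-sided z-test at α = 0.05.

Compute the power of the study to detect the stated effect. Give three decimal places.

Noncentrality parameter: δ = d·√(n/2) = 0.70 × √(31/2) = 2.7559
Critical value for a one-sided test at α = 0.05: z_α = 1.645.
Power = P(Z > 1.645 − δ) = Φ(1.111) = 0.8667.

Power ≈ 0.867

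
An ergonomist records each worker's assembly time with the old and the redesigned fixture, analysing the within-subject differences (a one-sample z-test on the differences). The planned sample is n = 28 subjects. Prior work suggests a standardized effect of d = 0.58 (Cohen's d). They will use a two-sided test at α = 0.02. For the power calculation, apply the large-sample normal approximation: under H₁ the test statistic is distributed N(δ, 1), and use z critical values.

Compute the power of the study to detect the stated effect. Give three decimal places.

Noncentrality parameter: δ = d·√n = 0.58 × √28 = 3.0691
Critical value for a two-sided test at α = 0.02: z_{α/2} = 2.326.
Power = Φ(δ − 2.326) + Φ(−δ − 2.326) = Φ(0.743) + Φ(-5.395) = 0.7712 + 0.0000 = 0.7712.

Power ≈ 0.771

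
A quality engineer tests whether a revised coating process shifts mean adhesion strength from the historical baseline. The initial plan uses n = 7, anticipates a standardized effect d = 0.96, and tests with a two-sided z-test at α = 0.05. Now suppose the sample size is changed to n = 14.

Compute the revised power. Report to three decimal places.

With n = 14: δ = d·√n = 0.96 × √14 = 3.5920. Critical value z_{0.025} = 1.960.
Revised power = Φ(δ − 1.960) + Φ(−δ − 1.960) = Φ(1.632) + Φ(-5.552) = 0.9487 + 0.0000 = 0.9487.

Power ≈ 0.949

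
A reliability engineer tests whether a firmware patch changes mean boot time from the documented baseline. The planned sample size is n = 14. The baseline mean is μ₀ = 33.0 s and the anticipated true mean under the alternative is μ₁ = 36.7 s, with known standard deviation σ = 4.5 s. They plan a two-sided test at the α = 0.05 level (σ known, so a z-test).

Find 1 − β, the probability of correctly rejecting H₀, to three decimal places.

Power ≈ 0.868

Standardized effect: d = |μ₁ − μ₀| / σ = |36.7 − 33.0| / 4.5 = 0.8222
Noncentrality parameter: δ = d·√n = 0.8222 × √14 = 3.0765
Critical value for a two-sided test at α = 0.05: z_{α/2} = 1.960.
Power = Φ(δ − 1.960) + Φ(−δ − 1.960) = Φ(1.117) + Φ(-5.036) = 0.8679 + 0.0000 = 0.8679.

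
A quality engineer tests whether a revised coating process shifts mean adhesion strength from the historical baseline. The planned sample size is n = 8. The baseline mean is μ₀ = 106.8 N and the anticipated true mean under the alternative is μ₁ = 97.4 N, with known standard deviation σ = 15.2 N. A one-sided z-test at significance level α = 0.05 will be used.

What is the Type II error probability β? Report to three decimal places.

Standardized effect: d = |μ₁ − μ₀| / σ = |97.4 − 106.8| / 15.2 = 0.6184
Noncentrality parameter: δ = d·√n = 0.6184 × √8 = 1.7492
One-sided α = 0.05 → critical value z_{0.05} = 1.645.
Power = P(Z > 1.645 − δ) = Φ(0.104) = 0.5415.
Type II error: β = 1 − power = 1 − 0.5415 = 0.4585.

β ≈ 0.458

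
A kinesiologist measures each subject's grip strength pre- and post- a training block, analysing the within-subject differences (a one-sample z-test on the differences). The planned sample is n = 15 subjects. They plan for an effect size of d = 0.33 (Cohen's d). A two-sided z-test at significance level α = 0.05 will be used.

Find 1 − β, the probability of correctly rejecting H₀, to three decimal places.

Power ≈ 0.248

Noncentrality parameter: δ = d·√n = 0.33 × √15 = 1.2781
Critical value for a two-sided test at α = 0.05: z_{α/2} = 1.960.
Power = Φ(δ − 1.960) + Φ(−δ − 1.960) = Φ(-0.682) + Φ(-3.238) = 0.2477 + 0.0006 = 0.2483.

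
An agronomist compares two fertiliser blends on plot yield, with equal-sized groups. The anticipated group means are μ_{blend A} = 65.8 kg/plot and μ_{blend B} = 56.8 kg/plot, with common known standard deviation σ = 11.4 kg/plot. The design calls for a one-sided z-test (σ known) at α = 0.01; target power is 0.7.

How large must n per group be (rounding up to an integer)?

n = 27 per group

Standardized effect: d = |μ_{blend A} − μ_{blend B}| / σ = |65.8 − 56.8| / 11.4 = 0.7895
For power 0.7 need Φ(δ − z_{0.01}) = 0.7, so δ = z_{0.01} + z_{0.30} = 2.326 + 0.524 = 2.851.
δ = d·√(n/2) ⇒ n = 2(δ/d)² = 2 × (2.851 / 0.7895)² = 26.08.
Rounding up, n = 27 per group.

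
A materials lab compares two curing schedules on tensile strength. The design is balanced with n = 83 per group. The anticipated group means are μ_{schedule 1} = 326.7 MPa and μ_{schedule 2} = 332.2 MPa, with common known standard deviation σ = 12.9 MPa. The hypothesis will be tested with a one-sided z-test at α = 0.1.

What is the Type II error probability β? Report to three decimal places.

Standardized effect: d = |μ_{schedule 1} − μ_{schedule 2}| / σ = |326.7 − 332.2| / 12.9 = 0.4264
Noncentrality parameter: δ = d·√(n/2) = 0.4264 × √(83/2) = 2.7466
Critical value for a one-sided test at α = 0.1: z_α = 1.282.
Power = P(Z > 1.282 − δ) = Φ(1.465) = 0.9285.
Type II error: β = 1 − power = 1 − 0.9285 = 0.0715.

β ≈ 0.071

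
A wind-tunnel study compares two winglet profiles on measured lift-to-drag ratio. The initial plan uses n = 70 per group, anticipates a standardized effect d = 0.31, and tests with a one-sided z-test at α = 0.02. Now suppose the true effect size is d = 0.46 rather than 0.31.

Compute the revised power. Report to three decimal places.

With d = 0.46: δ = d·√(n/2) = 0.46 × √(70/2) = 2.7214. Critical value z_{0.02} = 2.054.
Revised power = Φ(δ − 2.054) = Φ(0.668) = 0.7478.

Power ≈ 0.748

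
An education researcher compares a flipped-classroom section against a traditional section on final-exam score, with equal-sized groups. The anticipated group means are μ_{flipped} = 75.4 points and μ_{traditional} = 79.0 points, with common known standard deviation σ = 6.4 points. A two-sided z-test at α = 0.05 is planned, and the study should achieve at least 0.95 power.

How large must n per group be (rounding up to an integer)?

Standardized effect: d = |μ_{flipped} − μ_{traditional}| / σ = |75.4 − 79.0| / 6.4 = 0.5625
Set Φ(δ − 1.960) = 0.95; then δ − 1.960 = Φ⁻¹(0.95) = 1.645, giving δ = 3.605.
(Ignoring the negligible lower-tail rejection probability gives the usual closed-form inversion.)
δ = d·√(n/2) ⇒ n = 2(δ/d)² = 2 × (3.605 / 0.5625)² = 82.14.
Round up to the next whole unit.

n = 83 per group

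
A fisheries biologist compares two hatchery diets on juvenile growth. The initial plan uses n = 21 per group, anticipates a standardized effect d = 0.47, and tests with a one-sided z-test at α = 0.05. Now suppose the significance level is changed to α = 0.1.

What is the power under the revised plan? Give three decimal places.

Power ≈ 0.595

δ = d·√(n/2) = 0.47 × √(21/2) = 1.5230 (unchanged). New critical value: z_{0.1} = 1.282.
Revised power = Φ(δ − 1.282) = Φ(0.241) = 0.5954.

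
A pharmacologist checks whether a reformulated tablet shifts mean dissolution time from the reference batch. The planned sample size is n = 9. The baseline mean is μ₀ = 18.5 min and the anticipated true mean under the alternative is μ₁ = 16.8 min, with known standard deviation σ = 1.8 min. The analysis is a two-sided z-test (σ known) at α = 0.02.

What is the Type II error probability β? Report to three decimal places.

β ≈ 0.306

Standardized effect: d = |μ₁ − μ₀| / σ = |16.8 − 18.5| / 1.8 = 0.9444
Noncentrality parameter: δ = d·√n = 0.9444 × √9 = 2.8333
Critical value for a two-sided test at α = 0.02: z_{α/2} = 2.326.
Power = Φ(δ − 2.326) + Φ(−δ − 2.326) = Φ(0.507) + Φ(-5.160) = 0.6939 + 0.0000 = 0.6939.
Type II error: β = 1 − power = 1 − 0.6939 = 0.3061.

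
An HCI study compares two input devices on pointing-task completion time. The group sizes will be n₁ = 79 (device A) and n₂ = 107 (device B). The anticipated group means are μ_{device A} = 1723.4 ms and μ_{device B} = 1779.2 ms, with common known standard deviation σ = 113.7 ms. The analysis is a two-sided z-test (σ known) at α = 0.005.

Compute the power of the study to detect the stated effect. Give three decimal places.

Standardized effect: d = |μ_{device A} − μ_{device B}| / σ = |1723.4 − 1779.2| / 113.7 = 0.4908
Noncentrality parameter: δ = d / √(1/n₁ + 1/n₂) = 0.4908 / √(1/79 + 1/107) = 3.3084
Critical value for a two-sided test at α = 0.005: z_{α/2} = 2.807.
Power = Φ(δ − 2.807) + Φ(−δ − 2.807) = Φ(0.501) + Φ(-6.115) = 0.6920 + 0.0000 = 0.6920.

Power ≈ 0.692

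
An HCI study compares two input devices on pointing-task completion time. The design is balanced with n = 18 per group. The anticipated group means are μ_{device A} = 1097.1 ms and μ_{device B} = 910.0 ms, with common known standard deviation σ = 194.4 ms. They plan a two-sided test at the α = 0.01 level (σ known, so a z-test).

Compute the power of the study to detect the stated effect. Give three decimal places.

Standardized effect: d = |μ_{device A} − μ_{device B}| / σ = |1097.1 − 910.0| / 194.4 = 0.9624
Noncentrality parameter: δ = d·√(n/2) = 0.9624 × √(18/2) = 2.8873
Critical value for a two-sided test at α = 0.01: z_{α/2} = 2.576.
Power = Φ(δ − 2.576) + Φ(−δ − 2.576) = Φ(0.312) + Φ(-5.463) = 0.6223 + 0.0000 = 0.6223.

Power ≈ 0.622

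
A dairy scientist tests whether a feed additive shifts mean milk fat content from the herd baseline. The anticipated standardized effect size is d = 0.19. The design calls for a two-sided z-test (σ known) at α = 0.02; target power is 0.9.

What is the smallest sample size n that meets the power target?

n = 361

Set Φ(δ − 2.326) = 0.9; then δ − 2.326 = Φ⁻¹(0.9) = 1.282, giving δ = 3.608.
(For δ > 0 the lower-tail rejection region contributes negligibly to power, so the one-term inversion is standard.)
δ = d·√n ⇒ n = (δ/d)² = (3.608 / 0.19)² = 360.58.
Round up to the next whole unit.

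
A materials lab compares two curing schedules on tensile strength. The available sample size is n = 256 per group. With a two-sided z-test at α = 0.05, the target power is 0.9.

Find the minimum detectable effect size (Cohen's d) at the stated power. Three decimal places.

Need Φ(δ − 1.960) = 0.9, so δ = 1.960 + 1.282 = 3.242.
(The second rejection-region term Φ(−δ − z_{α/2}) is negligible and dropped.)
δ = d·√(n/2) ⇒ d = δ/√(n/2) = 3.242/√(256/2) = 0.2865.

d ≈ 0.287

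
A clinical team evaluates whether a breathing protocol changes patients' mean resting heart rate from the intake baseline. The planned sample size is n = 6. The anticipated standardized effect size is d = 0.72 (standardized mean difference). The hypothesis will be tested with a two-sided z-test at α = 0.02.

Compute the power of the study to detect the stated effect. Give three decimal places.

Noncentrality parameter: δ = d·√n = 0.72 × √6 = 1.7636
Two-sided α = 0.02 → critical value z_{0.01} = 2.326.
Power = Φ(δ − 2.326) + Φ(−δ − 2.326) = Φ(-0.563) + Φ(-4.090) = 0.2868 + 0.0000 = 0.2868.

Power ≈ 0.287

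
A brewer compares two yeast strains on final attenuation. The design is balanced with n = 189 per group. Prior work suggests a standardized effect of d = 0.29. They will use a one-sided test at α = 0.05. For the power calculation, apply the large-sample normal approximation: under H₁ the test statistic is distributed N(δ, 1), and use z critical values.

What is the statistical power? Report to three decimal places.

Power ≈ 0.880

Noncentrality parameter: δ = d·√(n/2) = 0.29 × √(189/2) = 2.8191
Critical value for a one-sided test at α = 0.05: z_α = 1.645.
Power = P(Z > 1.645 − δ) = Φ(1.174) = 0.8799.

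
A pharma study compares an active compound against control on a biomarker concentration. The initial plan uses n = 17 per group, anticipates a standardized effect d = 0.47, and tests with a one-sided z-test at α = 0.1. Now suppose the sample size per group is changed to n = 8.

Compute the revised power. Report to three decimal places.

Power ≈ 0.366

With n = 8 per group: δ = d·√(n/2) = 0.47 × √(8/2) = 0.9400. Critical value z_{0.1} = 1.282.
Revised power = Φ(δ − 1.282) = Φ(-0.342) = 0.3663.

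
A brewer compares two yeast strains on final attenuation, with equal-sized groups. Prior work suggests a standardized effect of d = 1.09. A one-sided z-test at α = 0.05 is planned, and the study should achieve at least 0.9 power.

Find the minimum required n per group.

n = 15 per group

Set Φ(δ − 1.645) = 0.9; then δ − 1.645 = Φ⁻¹(0.9) = 1.282, giving δ = 2.926.
δ = d·√(n/2) ⇒ n = 2(δ/d)² = 2 × (2.926 / 1.09)² = 14.42.
Rounding up, n = 15 per group.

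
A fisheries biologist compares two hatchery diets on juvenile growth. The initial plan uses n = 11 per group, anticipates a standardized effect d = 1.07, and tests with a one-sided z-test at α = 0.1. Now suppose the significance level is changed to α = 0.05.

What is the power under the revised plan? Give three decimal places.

Power ≈ 0.806

δ = d·√(n/2) = 1.07 × √(11/2) = 2.5094 (unchanged). New critical value: z_{0.05} = 1.645.
Revised power = Φ(δ − 1.645) = Φ(0.865) = 0.8063.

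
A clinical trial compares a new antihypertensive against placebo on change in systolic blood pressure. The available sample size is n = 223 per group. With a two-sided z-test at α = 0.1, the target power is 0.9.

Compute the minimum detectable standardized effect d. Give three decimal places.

Need Φ(δ − 1.645) = 0.9, so δ = 1.645 + 1.282 = 2.926.
(Lower-tail contribution to power is negligible for δ > 0.)
δ = d·√(n/2) ⇒ d = δ/√(n/2) = 2.926/√(223/2) = 0.2771.

d ≈ 0.277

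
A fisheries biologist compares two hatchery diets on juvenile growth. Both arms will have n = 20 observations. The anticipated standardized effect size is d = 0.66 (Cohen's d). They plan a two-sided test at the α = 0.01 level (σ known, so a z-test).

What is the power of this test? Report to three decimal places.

Power ≈ 0.313

Noncentrality parameter: δ = d·√(n/2) = 0.66 × √(20/2) = 2.0871
Two-sided α = 0.01 → critical value z_{0.005} = 2.576.
Power = Φ(δ − 2.576) + Φ(−δ − 2.576) = Φ(-0.489) + Φ(-4.663) = 0.3125 + 0.0000 = 0.3125.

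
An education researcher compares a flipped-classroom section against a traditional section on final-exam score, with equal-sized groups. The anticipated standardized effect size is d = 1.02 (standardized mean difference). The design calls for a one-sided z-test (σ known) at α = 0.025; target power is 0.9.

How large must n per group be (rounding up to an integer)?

Set Φ(δ − 1.960) = 0.9; then δ − 1.960 = Φ⁻¹(0.9) = 1.282, giving δ = 3.242.
δ = d·√(n/2) ⇒ n = 2(δ/d)² = 2 × (3.242 / 1.02)² = 20.20.
Round up to the next whole unit.

n = 21 per group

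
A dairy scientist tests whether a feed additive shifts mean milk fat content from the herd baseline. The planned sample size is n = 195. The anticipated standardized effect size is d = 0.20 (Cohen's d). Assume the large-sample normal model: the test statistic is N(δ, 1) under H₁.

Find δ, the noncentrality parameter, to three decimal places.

δ = d·√n = 0.20 × √195 = 2.7928

δ ≈ 2.793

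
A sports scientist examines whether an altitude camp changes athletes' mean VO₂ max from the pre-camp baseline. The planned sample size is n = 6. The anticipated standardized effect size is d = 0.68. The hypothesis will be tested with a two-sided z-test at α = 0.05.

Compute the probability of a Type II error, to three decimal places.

β ≈ 0.616

Noncentrality parameter: δ = d·√n = 0.68 × √6 = 1.6657
Two-sided α = 0.05 → critical value z_{0.025} = 1.960.
Power = Φ(δ − 1.960) + Φ(−δ − 1.960) = Φ(-0.294) + Φ(-3.626) = 0.3843 + 0.0001 = 0.3844.
Type II error: β = 1 − power = 1 − 0.3844 = 0.6156.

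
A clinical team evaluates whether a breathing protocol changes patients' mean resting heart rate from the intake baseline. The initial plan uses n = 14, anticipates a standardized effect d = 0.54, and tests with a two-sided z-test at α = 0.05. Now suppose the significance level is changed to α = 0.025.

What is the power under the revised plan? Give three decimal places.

δ = d·√n = 0.54 × √14 = 2.0205 (unchanged). New critical value: z_{0.0125} = 2.241.
Revised power = Φ(δ − 2.241) + Φ(−δ − 2.241) = Φ(-0.221) + Φ(-4.262) = 0.4126 + 0.0000 = 0.4126.

Power ≈ 0.413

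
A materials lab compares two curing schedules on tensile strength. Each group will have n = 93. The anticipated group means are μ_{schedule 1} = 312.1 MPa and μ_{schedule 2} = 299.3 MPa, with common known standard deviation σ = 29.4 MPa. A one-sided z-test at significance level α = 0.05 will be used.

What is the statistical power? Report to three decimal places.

Standardized effect: d = |μ_{schedule 1} − μ_{schedule 2}| / σ = |312.1 − 299.3| / 29.4 = 0.4354
Noncentrality parameter: δ = d·√(n/2) = 0.4354 × √(93/2) = 2.9689
Critical value for a one-sided test at α = 0.05: z_α = 1.645.
Power = Φ(δ − 1.645) = Φ(1.324) = 0.9072.

Power ≈ 0.907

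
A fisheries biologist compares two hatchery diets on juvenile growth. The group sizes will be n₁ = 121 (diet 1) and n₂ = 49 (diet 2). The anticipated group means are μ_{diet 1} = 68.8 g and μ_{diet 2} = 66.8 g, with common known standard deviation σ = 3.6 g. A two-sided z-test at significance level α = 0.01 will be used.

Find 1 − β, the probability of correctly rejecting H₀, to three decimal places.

Standardized effect: d = |μ_{diet 1} − μ_{diet 2}| / σ = |68.8 − 66.8| / 3.6 = 0.5556
Noncentrality parameter: δ = d / √(1/n₁ + 1/n₂) = 0.5556 / √(1/121 + 1/49) = 3.2809
Critical value for a two-sided test at α = 0.01: z_{α/2} = 2.576.
Power = Φ(δ − 2.576) + Φ(−δ − 2.576) = Φ(0.705) + Φ(-5.857) = 0.7596 + 0.0000 = 0.7596.

Power ≈ 0.760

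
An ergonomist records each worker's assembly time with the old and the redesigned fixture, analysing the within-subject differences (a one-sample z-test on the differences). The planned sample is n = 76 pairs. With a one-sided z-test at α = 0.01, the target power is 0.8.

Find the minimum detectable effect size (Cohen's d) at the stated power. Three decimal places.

Required noncentrality: δ = z_{0.01} + z_{0.20} = 2.326 + 0.842 = 3.168.
δ = d·√n ⇒ d = δ/√n = 3.168/√76 = 0.3634.

d ≈ 0.363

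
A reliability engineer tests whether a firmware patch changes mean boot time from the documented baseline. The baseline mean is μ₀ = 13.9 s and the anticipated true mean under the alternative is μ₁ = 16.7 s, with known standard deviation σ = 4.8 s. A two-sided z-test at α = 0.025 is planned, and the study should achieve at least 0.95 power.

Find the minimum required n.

Standardized effect: d = |μ₁ − μ₀| / σ = |16.7 − 13.9| / 4.8 = 0.5833
Set Φ(δ − 2.241) = 0.95; then δ − 2.241 = Φ⁻¹(0.95) = 1.645, giving δ = 3.886.
(The Φ(−δ − z_{α/2}) term is vanishingly small for δ > 0 and is dropped in the standard sample-size formula.)
δ = d·√n ⇒ n = (δ/d)² = (3.886 / 0.5833)² = 44.38.
Round up to the next whole unit.

n = 45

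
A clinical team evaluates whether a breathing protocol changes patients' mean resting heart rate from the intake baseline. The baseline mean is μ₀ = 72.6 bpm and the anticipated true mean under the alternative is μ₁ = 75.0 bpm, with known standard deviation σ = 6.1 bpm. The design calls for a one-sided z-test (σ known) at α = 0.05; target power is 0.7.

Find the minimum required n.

n = 31

Standardized effect: d = |μ₁ − μ₀| / σ = |75.0 − 72.6| / 6.1 = 0.3934
For power 0.7 need Φ(δ − z_{0.05}) = 0.7, so δ = z_{0.05} + z_{0.30} = 1.645 + 0.524 = 2.169.
δ = d·√n ⇒ n = (δ/d)² = (2.169 / 0.3934)² = 30.40.
Rounding up, n = 31.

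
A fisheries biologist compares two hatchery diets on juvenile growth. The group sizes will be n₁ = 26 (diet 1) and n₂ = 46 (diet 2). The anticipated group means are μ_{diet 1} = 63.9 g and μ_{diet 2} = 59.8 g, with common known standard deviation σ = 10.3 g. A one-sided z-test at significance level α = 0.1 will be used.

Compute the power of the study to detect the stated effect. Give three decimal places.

Standardized effect: d = |μ_{diet 1} − μ_{diet 2}| / σ = |63.9 − 59.8| / 10.3 = 0.3981
Noncentrality parameter: δ = d / √(1/n₁ + 1/n₂) = 0.3981 / √(1/26 + 1/46) = 1.6224
Critical value for a one-sided test at α = 0.1: z_α = 1.282.
Power = P(Z > 1.282 − δ) = Φ(0.341) = 0.6334.

Power ≈ 0.633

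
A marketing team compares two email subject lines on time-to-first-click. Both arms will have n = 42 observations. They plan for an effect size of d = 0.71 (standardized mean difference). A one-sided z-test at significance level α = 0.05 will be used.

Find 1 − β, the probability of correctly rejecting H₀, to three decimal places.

Noncentrality parameter: λ = d·√(n/2) = 0.71 × √(42/2) = 3.2536
Critical value for a one-sided test at α = 0.05: z_α = 1.645.
Power = P(Z > 1.645 − λ) = Φ(1.609) = 0.9462.

Power ≈ 0.946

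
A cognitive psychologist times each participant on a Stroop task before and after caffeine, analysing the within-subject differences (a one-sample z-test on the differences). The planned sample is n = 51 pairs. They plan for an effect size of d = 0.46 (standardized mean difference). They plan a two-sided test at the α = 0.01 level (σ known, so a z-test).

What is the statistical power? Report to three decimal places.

Power ≈ 0.761

Noncentrality parameter: δ = d·√n = 0.46 × √51 = 3.2851
Critical value for a two-sided test at α = 0.01: z_{α/2} = 2.576.
Power = Φ(δ − 2.576) + Φ(−δ − 2.576) = Φ(0.709) + Φ(-5.861) = 0.7609 + 0.0000 = 0.7609.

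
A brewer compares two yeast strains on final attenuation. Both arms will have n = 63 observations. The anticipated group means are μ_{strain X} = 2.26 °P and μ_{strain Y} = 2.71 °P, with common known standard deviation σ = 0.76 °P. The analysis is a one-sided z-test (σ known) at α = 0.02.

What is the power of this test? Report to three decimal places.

Power ≈ 0.898

Standardized effect: d = |μ_{strain X} − μ_{strain Y}| / σ = |2.26 − 2.71| / 0.76 = 0.5921
Noncentrality parameter: δ = d·√(n/2) = 0.5921 × √(63/2) = 3.3232
Critical value for a one-sided test at α = 0.02: z_α = 2.054.
Power = Φ(δ − 2.054) = Φ(1.269) = 0.8979.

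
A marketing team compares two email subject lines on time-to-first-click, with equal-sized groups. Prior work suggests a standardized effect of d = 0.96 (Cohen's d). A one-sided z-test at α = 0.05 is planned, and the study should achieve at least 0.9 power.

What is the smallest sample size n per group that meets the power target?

n = 19 per group

For power 0.9 need Φ(δ − z_{0.05}) = 0.9, so δ = z_{0.05} + z_{0.10} = 1.645 + 1.282 = 2.926.
δ = d·√(n/2) ⇒ n = 2(δ/d)² = 2 × (2.926 / 0.96)² = 18.58.
Round up to the next whole unit.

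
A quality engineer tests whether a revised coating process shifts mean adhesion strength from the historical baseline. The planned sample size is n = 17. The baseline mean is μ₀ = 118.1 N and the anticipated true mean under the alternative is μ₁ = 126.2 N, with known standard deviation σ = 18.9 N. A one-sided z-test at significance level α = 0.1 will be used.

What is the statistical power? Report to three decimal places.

Power ≈ 0.686

Standardized effect: d = |μ₁ − μ₀| / σ = |126.2 − 118.1| / 18.9 = 0.4286
Noncentrality parameter: δ = d·√n = 0.4286 × √17 = 1.7670
One-sided α = 0.1 → critical value z_{0.1} = 1.282.
Power = P(Z > 1.282 − δ) = Φ(0.485) = 0.6863.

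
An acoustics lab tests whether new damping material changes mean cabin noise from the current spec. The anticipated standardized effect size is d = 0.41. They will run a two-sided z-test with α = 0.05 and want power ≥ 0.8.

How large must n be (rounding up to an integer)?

Set Φ(δ − 1.960) = 0.8; then δ − 1.960 = Φ⁻¹(0.8) = 0.842, giving δ = 2.802.
(Ignoring the negligible lower-tail rejection probability gives the usual closed-form inversion.)
δ = d·√n ⇒ n = (δ/d)² = (2.802 / 0.41)² = 46.69.
Rounding up, n = 47.

n = 47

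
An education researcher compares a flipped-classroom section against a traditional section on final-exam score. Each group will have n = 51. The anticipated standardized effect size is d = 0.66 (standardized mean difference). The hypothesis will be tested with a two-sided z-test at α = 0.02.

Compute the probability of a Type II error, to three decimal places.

β ≈ 0.157

Noncentrality parameter: λ = d·√(n/2) = 0.66 × √(51/2) = 3.3328
Critical value for a two-sided test at α = 0.02: z_{α/2} = 2.326.
Power = Φ(λ − 2.326) + Φ(−λ − 2.326) = Φ(1.006) + Φ(-5.659) = 0.8429 + 0.0000 = 0.8429.
Type II error: β = 1 − power = 1 − 0.8429 = 0.1571.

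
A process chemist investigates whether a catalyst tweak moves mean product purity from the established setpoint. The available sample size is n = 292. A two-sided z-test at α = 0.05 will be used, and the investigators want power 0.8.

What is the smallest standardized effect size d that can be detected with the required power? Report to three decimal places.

Required noncentrality: δ = z_{0.025} + z_{0.20} = 1.960 + 0.842 = 2.802.
(The second rejection-region term Φ(−δ − z_{α/2}) is negligible and dropped.)
δ = d·√n ⇒ d = δ/√n = 2.802/√292 = 0.1640.

d ≈ 0.164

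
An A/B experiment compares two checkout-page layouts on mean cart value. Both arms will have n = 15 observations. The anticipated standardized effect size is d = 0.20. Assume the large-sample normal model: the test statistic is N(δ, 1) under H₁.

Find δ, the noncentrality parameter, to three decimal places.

δ = d·√(n/2) = 0.20 × √(15/2) = 0.5477

δ ≈ 0.548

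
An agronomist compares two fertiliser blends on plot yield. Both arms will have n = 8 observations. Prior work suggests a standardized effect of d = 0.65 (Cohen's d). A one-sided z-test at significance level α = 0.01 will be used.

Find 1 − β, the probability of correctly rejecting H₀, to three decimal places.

Power ≈ 0.152

Noncentrality parameter: δ = d·√(n/2) = 0.65 × √(8/2) = 1.3000
Critical value for a one-sided test at α = 0.01: z_α = 2.326.
Power = Φ(δ − 2.326) = Φ(-1.026) = 0.1524.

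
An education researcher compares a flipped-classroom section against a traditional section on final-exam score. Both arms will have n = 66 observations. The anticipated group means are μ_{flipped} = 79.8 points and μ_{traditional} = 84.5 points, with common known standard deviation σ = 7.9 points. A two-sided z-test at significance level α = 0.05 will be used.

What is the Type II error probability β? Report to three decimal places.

Standardized effect: d = |μ_{flipped} − μ_{traditional}| / σ = |79.8 − 84.5| / 7.9 = 0.5949
Noncentrality parameter: δ = d·√(n/2) = 0.5949 × √(66/2) = 3.4177
Critical value for a two-sided test at α = 0.05: z_{α/2} = 1.960.
Power = Φ(δ − 1.960) + Φ(−δ − 1.960) = Φ(1.458) + Φ(-5.378) = 0.9275 + 0.0000 = 0.9275.
Type II error: β = 1 − power = 1 − 0.9275 = 0.0725.

β ≈ 0.072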